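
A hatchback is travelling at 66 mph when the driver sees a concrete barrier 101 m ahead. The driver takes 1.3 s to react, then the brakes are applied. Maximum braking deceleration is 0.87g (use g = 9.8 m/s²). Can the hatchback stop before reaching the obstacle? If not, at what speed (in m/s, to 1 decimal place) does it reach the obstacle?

66 mph × 0.44704 = 29.5046 m/s.
a = 0.87 × 9.8 = 8.526 m/s².
Reaction distance = 29.5046 × 1.3 = 38.356 m.
Braking distance = v²/(2a) = 870.521 / 17.052 = 51.051 m.
Total stopping distance = 38.356 + 51.051 = 89.407 m, vs 101 m available — it stops with 101 − 89.407 = 11.593 m to spare.

Yes — it stops about 11.6 m short of the obstacle, so it never reaches it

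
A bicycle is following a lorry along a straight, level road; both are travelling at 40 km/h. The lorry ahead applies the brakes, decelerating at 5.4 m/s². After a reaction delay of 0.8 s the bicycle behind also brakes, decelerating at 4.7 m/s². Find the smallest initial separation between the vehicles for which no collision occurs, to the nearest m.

40 km/h ÷ 3.6 = 11.1111 m/s.
Leader travels v²/(2a_L) = 123.457 / 10.800 = 11.431 m before stopping.
Follower covers v·t_r = 11.1111 × 0.8 = 8.889 m while reacting, then v²/(2a_F) = 123.457 / 9.400 = 13.134 m while braking, for a total of 8.889 + 13.134 = 22.023 m.
Since a_F ≤ a_L and the follower starts braking later, the follower is never slower than the leader, so the closest approach is when both have stopped.
Minimum gap = 22.023 − 11.431 = 10.592 m.

Minimum gap ≈ 11 m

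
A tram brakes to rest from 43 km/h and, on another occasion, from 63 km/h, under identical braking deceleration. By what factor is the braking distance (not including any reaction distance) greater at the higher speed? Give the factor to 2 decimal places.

Braking distance d = v²/(2a), so with a fixed, d ∝ v².
Factor = (63/43)² = 1.4651² = 2.1465.

Factor ≈ 2.15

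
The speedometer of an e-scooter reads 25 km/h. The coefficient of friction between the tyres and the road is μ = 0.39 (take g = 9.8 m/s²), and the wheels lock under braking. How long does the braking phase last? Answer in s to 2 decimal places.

25 km/h ÷ 3.6 = 6.9444 m/s.
a = μg = 0.39 × 9.8 = 3.822 m/s².
Braking time = v/a = 6.9444 / 3.822 = 1.817 s.

Braking time ≈ 1.82 s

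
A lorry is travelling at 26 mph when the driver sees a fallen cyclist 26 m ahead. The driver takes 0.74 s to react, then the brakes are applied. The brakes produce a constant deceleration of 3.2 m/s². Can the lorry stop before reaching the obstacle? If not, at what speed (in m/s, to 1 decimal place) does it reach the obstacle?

26 mph × 0.44704 = 11.6230 m/s.
Reaction distance = 11.6230 × 0.74 = 8.601 m.
Braking distance needed to stop: v²/(2a) = 135.094 / 6.400 = 21.108 m, so total needed = 8.601 + 21.108 = 29.709 m > 26 m — it cannot stop.
Distance remaining when braking begins: 26 − 8.601 = 17.399 m.
v² = v₀² − 2a·d = 135.094 − 2 × 3.200 × 17.399 = 23.740 m²/s².
v = √23.740 = 4.872 m/s.

No — it strikes the obstacle at 4.9 m/s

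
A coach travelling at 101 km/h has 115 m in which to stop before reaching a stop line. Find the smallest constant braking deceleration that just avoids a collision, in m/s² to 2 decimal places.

101 km/h ÷ 3.6 = 28.0556 m/s.
v² = 2a·d ⇒ a = v²/(2d) = 28.0556² / (2 × 115.000) = 787.117 / 230.000 = 3.4222 m/s².

Required deceleration ≈ 3.42 m/s²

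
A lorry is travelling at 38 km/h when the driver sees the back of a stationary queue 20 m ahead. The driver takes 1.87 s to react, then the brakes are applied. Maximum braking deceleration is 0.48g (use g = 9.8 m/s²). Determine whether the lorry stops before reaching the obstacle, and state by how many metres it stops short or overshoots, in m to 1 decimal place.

No — it overshoots by 11.6 m

38 km/h ÷ 3.6 = 10.5556 m/s.
a = 0.48 × 9.8 = 4.704 m/s².
Reaction distance = 10.5556 × 1.87 = 19.739 m.
Braking distance = v²/(2a) = 111.421 / 9.408 = 11.843 m.
Total stopping distance = 19.739 + 11.843 = 31.582 m, vs 20 m available — it cannot stop in time and overshoots by 31.582 − 20 = 11.582 m.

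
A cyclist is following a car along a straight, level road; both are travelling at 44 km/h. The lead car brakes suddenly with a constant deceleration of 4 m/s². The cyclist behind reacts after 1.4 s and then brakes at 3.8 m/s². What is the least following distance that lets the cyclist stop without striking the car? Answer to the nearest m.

44 km/h ÷ 3.6 = 12.2222 m/s.
Leader travels v²/(2a_L) = 149.382 / 8.000 = 18.673 m before stopping.
Follower covers v·t_r = 12.2222 × 1.4 = 17.111 m while reacting, then v²/(2a_F) = 149.382 / 7.600 = 19.656 m while braking, for a total of 17.111 + 19.656 = 36.767 m.
Since a_F ≤ a_L and the follower starts braking later, the follower is never slower than the leader, so the closest approach is when both have stopped.
Minimum gap = 36.767 − 18.673 = 18.094 m.

Minimum gap ≈ 18 m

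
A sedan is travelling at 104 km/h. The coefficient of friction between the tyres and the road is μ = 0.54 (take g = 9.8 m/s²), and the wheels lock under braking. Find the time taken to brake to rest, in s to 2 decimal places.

104 km/h ÷ 3.6 = 28.8889 m/s.
a = μg = 0.54 × 9.8 = 5.292 m/s².
Braking time = v/a = 28.8889 / 5.292 = 5.459 s.

Braking time ≈ 5.46 s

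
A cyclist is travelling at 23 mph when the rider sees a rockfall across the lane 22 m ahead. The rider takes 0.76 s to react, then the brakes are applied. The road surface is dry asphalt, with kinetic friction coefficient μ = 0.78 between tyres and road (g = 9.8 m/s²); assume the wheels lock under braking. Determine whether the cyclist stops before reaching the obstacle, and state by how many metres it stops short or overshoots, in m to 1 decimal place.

23 mph × 0.44704 = 10.2819 m/s.
a = μg = 0.78 × 9.8 = 7.644 m/s².
Reaction distance = 10.2819 × 0.76 = 7.814 m.
Braking distance = v²/(2a) = 105.717 / 15.288 = 6.915 m.
Total stopping distance = 7.814 + 6.915 = 14.729 m, vs 22 m available — it stops with 22 − 14.729 = 7.271 m to spare.

Yes — it stops 7.3 m short of the obstacle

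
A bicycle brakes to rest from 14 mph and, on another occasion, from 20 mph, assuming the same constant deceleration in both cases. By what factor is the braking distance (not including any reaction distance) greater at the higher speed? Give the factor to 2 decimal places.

Braking distance d = v²/(2a), so with a fixed, d ∝ v².
Factor = (20/14)² = 1.4286² = 2.0409.

Factor ≈ 2.04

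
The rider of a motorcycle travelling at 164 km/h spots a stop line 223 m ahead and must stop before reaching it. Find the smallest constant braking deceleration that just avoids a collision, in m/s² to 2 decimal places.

Required deceleration ≈ 4.65 m/s²

164 km/h ÷ 3.6 = 45.5556 m/s.
v² = 2a·d ⇒ a = v²/(2d) = 45.5556² / (2 × 223.000) = 2075.313 / 446.000 = 4.6532 m/s².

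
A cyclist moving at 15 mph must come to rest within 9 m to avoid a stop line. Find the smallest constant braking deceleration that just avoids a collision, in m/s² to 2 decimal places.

15 mph × 0.44704 = 6.7056 m/s.
v² = 2a·d ⇒ a = v²/(2d) = 6.7056² / (2 × 9.000) = 44.965 / 18.000 = 2.4981 m/s².

Required deceleration ≈ 2.50 m/s²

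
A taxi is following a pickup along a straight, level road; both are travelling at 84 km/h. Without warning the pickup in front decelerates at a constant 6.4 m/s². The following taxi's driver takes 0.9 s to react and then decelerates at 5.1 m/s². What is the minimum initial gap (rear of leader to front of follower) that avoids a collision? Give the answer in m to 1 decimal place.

84 km/h ÷ 3.6 = 23.3333 m/s.
Leader travels v²/(2a_L) = 544.443 / 12.800 = 42.535 m before stopping.
Follower covers v·t_r = 23.3333 × 0.9 = 21.000 m while reacting, then v²/(2a_F) = 544.443 / 10.200 = 53.377 m while braking, for a total of 21.000 + 53.377 = 74.377 m.
Since a_F ≤ a_L and the follower starts braking later, the follower is never slower than the leader, so the closest approach is when both have stopped.
Minimum gap = 74.377 − 42.535 = 31.842 m.

Minimum gap ≈ 31.8 m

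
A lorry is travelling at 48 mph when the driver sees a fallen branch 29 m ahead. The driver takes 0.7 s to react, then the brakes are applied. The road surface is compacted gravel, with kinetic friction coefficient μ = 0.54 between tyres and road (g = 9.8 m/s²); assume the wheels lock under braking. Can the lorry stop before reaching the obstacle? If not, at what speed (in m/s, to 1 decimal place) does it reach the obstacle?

No — it strikes the obstacle at 17.7 m/s

48 mph × 0.44704 = 21.4579 m/s.
a = μg = 0.54 × 9.8 = 5.292 m/s².
Reaction distance = 21.4579 × 0.7 = 15.021 m.
Braking distance needed to stop: v²/(2a) = 460.441 / 10.584 = 43.503 m, so total needed = 15.021 + 43.503 = 58.524 m > 29 m — it cannot stop.
Distance remaining when braking begins: 29 − 15.021 = 13.979 m.
v² = v₀² − 2a·d = 460.441 − 2 × 5.292 × 13.979 = 312.487 m²/s².
v = √312.487 = 17.677 m/s.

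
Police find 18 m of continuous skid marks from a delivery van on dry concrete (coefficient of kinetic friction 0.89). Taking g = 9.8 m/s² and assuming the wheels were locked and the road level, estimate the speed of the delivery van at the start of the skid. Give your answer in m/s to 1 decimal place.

Deceleration a = μg = 0.89 × 9.8 = 8.722 m/s².
v = √(2a·d) = √(2 × 8.722 × 18) = √313.992 = 17.7198 m/s.

Initial speed ≈ 17.7 m/s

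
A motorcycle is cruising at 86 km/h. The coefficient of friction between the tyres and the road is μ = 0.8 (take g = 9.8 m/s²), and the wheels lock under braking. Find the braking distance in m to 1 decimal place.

86 km/h ÷ 3.6 = 23.8889 m/s.
a = μg = 0.8 × 9.8 = 7.840 m/s².
Braking distance = v²/(2a) = 23.8889² / (2 × 7.840) = 570.680 / 15.680 = 36.395 m.

Braking distance ≈ 36.4 m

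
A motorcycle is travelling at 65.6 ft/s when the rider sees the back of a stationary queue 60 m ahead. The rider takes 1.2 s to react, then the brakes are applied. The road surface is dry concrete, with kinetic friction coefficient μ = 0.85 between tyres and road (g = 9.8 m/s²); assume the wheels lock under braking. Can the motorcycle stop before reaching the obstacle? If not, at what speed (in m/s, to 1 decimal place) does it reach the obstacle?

65.6 ft/s × 0.3048 = 19.9949 m/s.
a = μg = 0.85 × 9.8 = 8.330 m/s².
Reaction distance = 19.9949 × 1.2 = 23.994 m.
Braking distance = v²/(2a) = 399.796 / 16.660 = 23.997 m.
Total stopping distance = 23.994 + 23.997 = 47.991 m, vs 60 m available — it stops with 60 − 47.991 = 12.009 m to spare.

Yes — it stops about 12.0 m short of the obstacle, so it never reaches it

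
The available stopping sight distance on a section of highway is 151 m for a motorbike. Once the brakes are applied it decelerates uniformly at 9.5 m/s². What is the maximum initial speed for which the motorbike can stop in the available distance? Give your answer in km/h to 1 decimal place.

v²/(2a) = d ⇒ v = √(2 × 9.500 × 151) = √2869.00 = 53.5630 m/s.
53.5630 m/s × 3.6 = 192.827 km/h.

Maximum speed ≈ 192.8 km/h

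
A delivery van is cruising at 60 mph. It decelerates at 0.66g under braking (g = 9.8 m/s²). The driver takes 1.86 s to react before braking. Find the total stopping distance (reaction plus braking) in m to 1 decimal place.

Total stopping distance ≈ 105.5 m

60 mph × 0.44704 = 26.8224 m/s.
a = 0.66 × 9.8 = 6.468 m/s².
Reaction distance = v·t_r = 26.8224 × 1.86 = 49.890 m.
Braking distance = v²/(2a) = 26.8224² / (2 × 6.468) = 719.441 / 12.936 = 55.615 m.
Total = 49.890 + 55.615 = 105.505 m.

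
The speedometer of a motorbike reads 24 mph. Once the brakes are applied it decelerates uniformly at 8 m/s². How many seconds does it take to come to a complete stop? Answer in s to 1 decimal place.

24 mph × 0.44704 = 10.7290 m/s.
Braking time = v/a = 10.7290 / 8.000 = 1.341 s.

Braking time ≈ 1.3 s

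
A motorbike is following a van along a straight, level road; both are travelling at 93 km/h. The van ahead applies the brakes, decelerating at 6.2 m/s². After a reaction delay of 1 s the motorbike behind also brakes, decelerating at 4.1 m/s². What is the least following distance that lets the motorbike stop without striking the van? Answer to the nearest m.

93 km/h ÷ 3.6 = 25.8333 m/s.
Leader travels v²/(2a_L) = 667.359 / 12.400 = 53.819 m before stopping.
Follower covers v·t_r = 25.8333 × 1 = 25.833 m while reacting, then v²/(2a_F) = 667.359 / 8.200 = 81.385 m while braking, for a total of 25.833 + 81.385 = 107.218 m.
Since a_F ≤ a_L and the follower starts braking later, the follower is never slower than the leader, so the closest approach is when both have stopped.
Minimum gap = 107.218 − 53.819 = 53.399 m.

Minimum gap ≈ 53 m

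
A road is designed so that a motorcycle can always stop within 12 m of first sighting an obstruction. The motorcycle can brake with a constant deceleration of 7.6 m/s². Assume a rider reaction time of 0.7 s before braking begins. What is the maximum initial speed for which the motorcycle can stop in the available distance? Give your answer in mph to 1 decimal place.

Maximum speed ≈ 20.6 mph

Stopping distance: v·t_r + v²/(2a) = 12 with t_r = 0.7 s and a = 7.600 m/s².
So v² + 10.640 v − 182.40 = 0.
Positive root: v = −a·t_r + √((a·t_r)² + 2a·d) = −5.320 + √(28.302 + 182.40) = 9.1956 m/s.
9.1956 m/s ÷ 0.44704 = 20.570 mph.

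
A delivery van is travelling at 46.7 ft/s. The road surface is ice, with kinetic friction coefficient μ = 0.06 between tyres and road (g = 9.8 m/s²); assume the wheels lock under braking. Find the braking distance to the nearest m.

Braking distance ≈ 172 m

46.7 ft/s × 0.3048 = 14.2342 m/s.
a = μg = 0.06 × 9.8 = 0.588 m/s².
Braking distance = v²/(2a) = 14.2342² / (2 × 0.588) = 202.612 / 1.176 = 172.289 m.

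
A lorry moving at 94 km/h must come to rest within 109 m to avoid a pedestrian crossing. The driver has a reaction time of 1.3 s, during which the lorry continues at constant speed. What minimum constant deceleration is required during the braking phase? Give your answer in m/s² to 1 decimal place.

94 km/h ÷ 3.6 = 26.1111 m/s.
Distance covered during reaction = 26.1111 × 1.3 = 33.944 m.
Distance available for braking: 109 − 33.944 = 75.056 m.
v² = 2a·d ⇒ a = v²/(2d) = 26.1111² / (2 × 75.056) = 681.790 / 150.112 = 4.5419 m/s².

Required deceleration ≈ 4.5 m/s²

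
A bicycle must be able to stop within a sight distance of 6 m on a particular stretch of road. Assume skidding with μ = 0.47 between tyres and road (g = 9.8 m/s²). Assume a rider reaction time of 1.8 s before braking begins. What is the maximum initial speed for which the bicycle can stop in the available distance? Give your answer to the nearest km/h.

a = μg = 0.47 × 9.8 = 4.606 m/s².
Stopping distance: v·t_r + v²/(2a) = 6 with t_r = 1.8 s and a = 4.606 m/s².
So v² + 16.582 v − 55.27 = 0.
Positive root: v = −a·t_r + √((a·t_r)² + 2a·d) = −8.291 + √(68.741 + 55.27) = 2.8450 m/s.
2.8450 m/s × 3.6 = 10.242 km/h.

Maximum speed ≈ 10 km/h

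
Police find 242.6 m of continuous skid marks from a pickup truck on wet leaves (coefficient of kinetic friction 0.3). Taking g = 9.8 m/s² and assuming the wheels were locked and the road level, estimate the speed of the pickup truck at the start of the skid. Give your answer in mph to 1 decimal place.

Initial speed ≈ 84.5 mph

Deceleration a = μg = 0.3 × 9.8 = 2.940 m/s².
v = √(2a·d) = √(2 × 2.940 × 242.6) = √1426.488 = 37.7689 m/s.
= 37.7689 ÷ 0.44704 = 84.487 mph.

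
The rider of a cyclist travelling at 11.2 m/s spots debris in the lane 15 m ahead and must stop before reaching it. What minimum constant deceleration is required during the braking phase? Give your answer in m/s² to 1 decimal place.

Required deceleration ≈ 4.2 m/s²

v² = 2a·d ⇒ a = v²/(2d) = 11.2000² / (2 × 15.000) = 125.440 / 30.000 = 4.1813 m/s².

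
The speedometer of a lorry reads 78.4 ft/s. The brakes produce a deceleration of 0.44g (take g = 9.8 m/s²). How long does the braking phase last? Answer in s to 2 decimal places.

Braking time ≈ 5.54 s

78.4 ft/s × 0.3048 = 23.8963 m/s.
a = 0.44 × 9.8 = 4.312 m/s².
Braking time = v/a = 23.8963 / 4.312 = 5.542 s.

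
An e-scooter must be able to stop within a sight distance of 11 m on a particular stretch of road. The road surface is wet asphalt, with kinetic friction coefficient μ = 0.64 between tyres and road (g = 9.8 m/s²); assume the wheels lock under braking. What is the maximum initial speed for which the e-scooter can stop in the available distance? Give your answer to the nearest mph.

Maximum speed ≈ 26 mph

a = μg = 0.64 × 9.8 = 6.272 m/s².
v²/(2a) = d ⇒ v = √(2 × 6.272 × 11) = √137.98 = 11.7465 m/s.
11.7465 m/s ÷ 0.44704 = 26.276 mph.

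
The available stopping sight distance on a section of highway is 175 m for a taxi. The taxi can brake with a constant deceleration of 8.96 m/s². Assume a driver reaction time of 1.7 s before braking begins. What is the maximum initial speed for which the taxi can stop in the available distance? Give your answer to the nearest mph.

Stopping distance: v·t_r + v²/(2a) = 175 with t_r = 1.7 s and a = 8.960 m/s².
So v² + 30.464 v − 3136.00 = 0.
Positive root: v = −a·t_r + √((a·t_r)² + 2a·d) = −15.232 + √(232.014 + 3136.00) = 42.8026 m/s.
42.8026 m/s ÷ 0.44704 = 95.747 mph.

Maximum speed ≈ 96 mph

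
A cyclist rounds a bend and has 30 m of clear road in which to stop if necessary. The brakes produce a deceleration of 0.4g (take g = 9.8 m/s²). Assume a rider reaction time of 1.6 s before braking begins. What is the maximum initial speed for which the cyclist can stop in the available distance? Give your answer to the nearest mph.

Maximum speed ≈ 23 mph

a = 0.4 × 9.8 = 3.920 m/s².
Stopping distance: v·t_r + v²/(2a) = 30 with t_r = 1.6 s and a = 3.920 m/s².
So v² + 12.544 v − 235.20 = 0.
Positive root: v = −a·t_r + √((a·t_r)² + 2a·d) = −6.272 + √(39.338 + 235.20) = 10.2972 m/s.
10.2972 m/s ÷ 0.44704 = 23.034 mph.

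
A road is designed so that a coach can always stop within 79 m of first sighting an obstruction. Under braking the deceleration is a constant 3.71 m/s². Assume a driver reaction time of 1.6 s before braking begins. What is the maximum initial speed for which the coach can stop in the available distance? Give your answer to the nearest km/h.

Stopping distance: v·t_r + v²/(2a) = 79 with t_r = 1.6 s and a = 3.710 m/s².
So v² + 11.872 v − 586.18 = 0.
Positive root: v = −a·t_r + √((a·t_r)² + 2a·d) = −5.936 + √(35.236 + 586.18) = 18.9922 m/s.
18.9922 m/s × 3.6 = 68.372 km/h.

Maximum speed ≈ 68 km/h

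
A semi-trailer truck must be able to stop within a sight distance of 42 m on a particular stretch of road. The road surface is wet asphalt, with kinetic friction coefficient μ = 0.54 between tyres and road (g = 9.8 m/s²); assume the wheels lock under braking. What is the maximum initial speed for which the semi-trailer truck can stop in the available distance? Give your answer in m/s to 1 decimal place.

a = μg = 0.54 × 9.8 = 5.292 m/s².
v²/(2a) = d ⇒ v = √(2 × 5.292 × 42) = √444.53 = 21.0839 m/s.

Maximum speed ≈ 21.1 m/s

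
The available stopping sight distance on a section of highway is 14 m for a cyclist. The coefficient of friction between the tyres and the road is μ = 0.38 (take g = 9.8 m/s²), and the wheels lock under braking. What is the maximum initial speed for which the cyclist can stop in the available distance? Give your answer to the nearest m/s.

a = μg = 0.38 × 9.8 = 3.724 m/s².
v²/(2a) = d ⇒ v = √(2 × 3.724 × 14) = √104.27 = 10.2113 m/s.

Maximum speed ≈ 10 m/s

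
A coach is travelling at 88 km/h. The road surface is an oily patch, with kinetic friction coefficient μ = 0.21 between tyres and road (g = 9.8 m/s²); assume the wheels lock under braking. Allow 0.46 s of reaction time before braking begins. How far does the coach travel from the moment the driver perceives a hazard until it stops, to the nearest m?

88 km/h ÷ 3.6 = 24.4444 m/s.
a = μg = 0.21 × 9.8 = 2.058 m/s².
Reaction distance = v·t_r = 24.4444 × 0.46 = 11.244 m.
Braking distance = v²/(2a) = 24.4444² / (2 × 2.058) = 597.529 / 4.116 = 145.172 m.
Total = 11.244 + 145.172 = 156.416 m.

Total stopping distance ≈ 156 m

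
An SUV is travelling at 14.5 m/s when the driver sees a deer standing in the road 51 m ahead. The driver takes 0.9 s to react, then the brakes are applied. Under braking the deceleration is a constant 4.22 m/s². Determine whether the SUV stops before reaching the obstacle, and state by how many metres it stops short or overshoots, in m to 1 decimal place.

Reaction distance = 14.5000 × 0.9 = 13.050 m.
Braking distance = v²/(2a) = 210.250 / 8.440 = 24.911 m.
Total stopping distance = 13.050 + 24.911 = 37.961 m, vs 51 m available — it stops with 51 − 37.961 = 13.039 m to spare.

Yes — it stops 13.0 m short of the obstacle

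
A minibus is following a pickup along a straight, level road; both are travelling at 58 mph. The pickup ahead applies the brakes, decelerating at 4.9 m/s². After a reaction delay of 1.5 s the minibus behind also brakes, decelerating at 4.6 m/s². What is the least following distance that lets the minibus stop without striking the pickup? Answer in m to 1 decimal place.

58 mph × 0.44704 = 25.9283 m/s.
Leader travels v²/(2a_L) = 672.277 / 9.800 = 68.600 m before stopping.
Follower covers v·t_r = 25.9283 × 1.5 = 38.892 m while reacting, then v²/(2a_F) = 672.277 / 9.200 = 73.074 m while braking, for a total of 38.892 + 73.074 = 111.966 m.
Since a_F ≤ a_L and the follower starts braking later, the follower is never slower than the leader, so the closest approach is when both have stopped.
Minimum gap = 111.966 − 68.600 = 43.366 m.

Minimum gap ≈ 43.4 m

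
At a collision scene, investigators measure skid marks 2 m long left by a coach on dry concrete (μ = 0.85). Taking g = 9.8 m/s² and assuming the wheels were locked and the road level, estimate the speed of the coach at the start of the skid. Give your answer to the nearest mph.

Initial speed ≈ 13 mph

Deceleration a = μg = 0.85 × 9.8 = 8.330 m/s².
v = √(2a·d) = √(2 × 8.330 × 2) = √33.320 = 5.7723 m/s.
= 5.7723 ÷ 0.44704 = 12.912 mph.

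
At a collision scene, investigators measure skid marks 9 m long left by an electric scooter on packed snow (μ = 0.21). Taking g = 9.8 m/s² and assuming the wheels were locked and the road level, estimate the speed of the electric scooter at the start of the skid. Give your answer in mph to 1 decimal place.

Deceleration a = μg = 0.21 × 9.8 = 2.058 m/s².
v = √(2a·d) = √(2 × 2.058 × 9) = √37.044 = 6.0864 m/s.
= 6.0864 ÷ 0.44704 = 13.615 mph.

Initial speed ≈ 13.6 mph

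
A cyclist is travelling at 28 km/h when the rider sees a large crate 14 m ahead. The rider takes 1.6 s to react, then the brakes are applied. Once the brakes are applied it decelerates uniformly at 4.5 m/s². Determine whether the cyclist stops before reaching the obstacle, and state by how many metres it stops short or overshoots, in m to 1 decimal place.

No — it overshoots by 5.2 m

28 km/h ÷ 3.6 = 7.7778 m/s.
Reaction distance = 7.7778 × 1.6 = 12.444 m.
Braking distance = v²/(2a) = 60.494 / 9.000 = 6.722 m.
Total stopping distance = 12.444 + 6.722 = 19.166 m, vs 14 m available — it cannot stop in time and overshoots by 19.166 − 14 = 5.166 m.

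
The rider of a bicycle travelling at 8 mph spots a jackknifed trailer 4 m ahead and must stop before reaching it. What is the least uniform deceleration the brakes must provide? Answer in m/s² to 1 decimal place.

Required deceleration ≈ 1.6 m/s²

8 mph × 0.44704 = 3.5763 m/s.
v² = 2a·d ⇒ a = v²/(2d) = 3.5763² / (2 × 4.000) = 12.790 / 8.000 = 1.5987 m/s².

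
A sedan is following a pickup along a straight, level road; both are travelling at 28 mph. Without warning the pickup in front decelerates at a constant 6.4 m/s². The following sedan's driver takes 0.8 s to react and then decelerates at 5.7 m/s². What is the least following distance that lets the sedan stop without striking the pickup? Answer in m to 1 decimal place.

Minimum gap ≈ 11.5 m

28 mph × 0.44704 = 12.5171 m/s.
Leader travels v²/(2a_L) = 156.678 / 12.800 = 12.240 m before stopping.
Follower covers v·t_r = 12.5171 × 0.8 = 10.014 m while reacting, then v²/(2a_F) = 156.678 / 11.400 = 13.744 m while braking, for a total of 10.014 + 13.744 = 23.758 m.
Since a_F ≤ a_L and the follower starts braking later, the follower is never slower than the leader, so the closest approach is when both have stopped.
Minimum gap = 23.758 − 12.240 = 11.518 m.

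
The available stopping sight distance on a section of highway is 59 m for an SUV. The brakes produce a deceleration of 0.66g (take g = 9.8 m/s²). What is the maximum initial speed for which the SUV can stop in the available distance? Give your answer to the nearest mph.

a = 0.66 × 9.8 = 6.468 m/s².
v²/(2a) = d ⇒ v = √(2 × 6.468 × 59) = √763.22 = 27.6264 m/s.
27.6264 m/s ÷ 0.44704 = 61.798 mph.

Maximum speed ≈ 62 mph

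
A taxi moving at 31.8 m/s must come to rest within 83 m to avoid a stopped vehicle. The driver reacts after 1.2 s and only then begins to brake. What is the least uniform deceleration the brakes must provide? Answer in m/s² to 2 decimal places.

Required deceleration ≈ 11.28 m/s²

Distance covered during reaction = 31.8000 × 1.2 = 38.160 m.
Distance available for braking: 83 − 38.160 = 44.840 m.
v² = 2a·d ⇒ a = v²/(2d) = 31.8000² / (2 × 44.840) = 1011.240 / 89.680 = 11.2761 m/s².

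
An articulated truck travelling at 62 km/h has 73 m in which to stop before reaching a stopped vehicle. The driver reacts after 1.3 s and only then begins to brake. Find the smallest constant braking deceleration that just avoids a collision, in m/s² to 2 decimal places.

62 km/h ÷ 3.6 = 17.2222 m/s.
Distance covered during reaction = 17.2222 × 1.3 = 22.389 m.
Distance available for braking: 73 − 22.389 = 50.611 m.
v² = 2a·d ⇒ a = v²/(2d) = 17.2222² / (2 × 50.611) = 296.604 / 101.222 = 2.9302 m/s².

Required deceleration ≈ 2.93 m/s²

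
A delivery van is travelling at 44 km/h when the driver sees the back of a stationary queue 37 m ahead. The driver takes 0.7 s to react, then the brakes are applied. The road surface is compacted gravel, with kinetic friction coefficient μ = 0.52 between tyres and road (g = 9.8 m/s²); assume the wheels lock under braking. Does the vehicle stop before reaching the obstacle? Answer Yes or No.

44 km/h ÷ 3.6 = 12.2222 m/s.
a = μg = 0.52 × 9.8 = 5.096 m/s².
Reaction distance = 12.2222 × 0.7 = 8.556 m.
Braking distance = v²/(2a) = 149.382 / 10.192 = 14.657 m.
Total stopping distance = 8.556 + 14.657 = 23.213 m, vs 37 m available — it stops with 37 − 23.213 = 13.787 m to spare.

Yes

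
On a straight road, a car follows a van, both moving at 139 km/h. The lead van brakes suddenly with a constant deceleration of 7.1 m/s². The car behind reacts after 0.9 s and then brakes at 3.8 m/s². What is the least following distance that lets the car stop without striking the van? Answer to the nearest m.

Minimum gap ≈ 126 m

139 km/h ÷ 3.6 = 38.6111 m/s.
Leader travels v²/(2a_L) = 1490.817 / 14.200 = 104.987 m before stopping.
Follower covers v·t_r = 38.6111 × 0.9 = 34.750 m while reacting, then v²/(2a_F) = 1490.817 / 7.600 = 196.160 m while braking, for a total of 34.750 + 196.160 = 230.910 m.
Since a_F ≤ a_L and the follower starts braking later, the follower is never slower than the leader, so the closest approach is when both have stopped.
Minimum gap = 230.910 − 104.987 = 125.923 m.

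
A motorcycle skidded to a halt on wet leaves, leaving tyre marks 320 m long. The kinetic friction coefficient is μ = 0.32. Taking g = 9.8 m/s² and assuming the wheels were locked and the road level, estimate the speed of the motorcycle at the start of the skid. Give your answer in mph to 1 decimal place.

Deceleration a = μg = 0.32 × 9.8 = 3.136 m/s².
v = √(2a·d) = √(2 × 3.136 × 320) = √2007.040 = 44.8000 m/s.
= 44.8000 ÷ 0.44704 = 100.215 mph.

Initial speed ≈ 100.2 mph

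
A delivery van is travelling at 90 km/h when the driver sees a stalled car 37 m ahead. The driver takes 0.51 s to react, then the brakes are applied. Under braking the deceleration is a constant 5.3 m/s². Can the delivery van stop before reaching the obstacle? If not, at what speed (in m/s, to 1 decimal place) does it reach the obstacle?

90 km/h ÷ 3.6 = 25.0000 m/s.
Reaction distance = 25.0000 × 0.51 = 12.750 m.
Braking distance needed to stop: v²/(2a) = 625.000 / 10.600 = 58.962 m, so total needed = 12.750 + 58.962 = 71.712 m > 37 m — it cannot stop.
Distance remaining when braking begins: 37 − 12.750 = 24.250 m.
v² = v₀² − 2a·d = 625.000 − 2 × 5.300 × 24.250 = 367.950 m²/s².
v = √367.950 = 19.182 m/s.

No — it strikes the obstacle at 19.2 m/s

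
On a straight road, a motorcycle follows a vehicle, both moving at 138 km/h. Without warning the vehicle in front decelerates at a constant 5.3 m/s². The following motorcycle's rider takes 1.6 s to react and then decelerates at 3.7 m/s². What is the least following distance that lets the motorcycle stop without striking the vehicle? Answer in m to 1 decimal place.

Minimum gap ≈ 121.3 m

138 km/h ÷ 3.6 = 38.3333 m/s.
Leader travels v²/(2a_L) = 1469.442 / 10.600 = 138.627 m before stopping.
Follower covers v·t_r = 38.3333 × 1.6 = 61.333 m while reacting, then v²/(2a_F) = 1469.442 / 7.400 = 198.573 m while braking, for a total of 61.333 + 198.573 = 259.906 m.
Since a_F ≤ a_L and the follower starts braking later, the follower is never slower than the leader, so the closest approach is when both have stopped.
Minimum gap = 259.906 − 138.627 = 121.279 m.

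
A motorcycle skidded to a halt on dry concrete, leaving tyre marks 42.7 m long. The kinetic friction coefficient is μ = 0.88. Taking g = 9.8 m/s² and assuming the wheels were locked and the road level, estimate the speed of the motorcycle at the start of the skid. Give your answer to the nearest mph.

Deceleration a = μg = 0.88 × 9.8 = 8.624 m/s².
v = √(2a·d) = √(2 × 8.624 × 42.7) = √736.490 = 27.1383 m/s.
= 27.1383 ÷ 0.44704 = 60.707 mph.

Initial speed ≈ 61 mph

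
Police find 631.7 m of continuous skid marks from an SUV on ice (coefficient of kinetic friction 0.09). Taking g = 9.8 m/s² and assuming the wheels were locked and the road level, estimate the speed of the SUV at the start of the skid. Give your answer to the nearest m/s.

Deceleration a = μg = 0.09 × 9.8 = 0.882 m/s².
v = √(2a·d) = √(2 × 0.882 × 631.7) = √1114.319 = 33.3814 m/s.

Initial speed ≈ 33 m/s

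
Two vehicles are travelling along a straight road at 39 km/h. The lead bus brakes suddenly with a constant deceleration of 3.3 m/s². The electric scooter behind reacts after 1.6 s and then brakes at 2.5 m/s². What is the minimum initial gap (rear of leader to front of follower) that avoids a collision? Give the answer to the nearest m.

Minimum gap ≈ 23 m

39 km/h ÷ 3.6 = 10.8333 m/s.
Leader travels v²/(2a_L) = 117.360 / 6.600 = 17.782 m before stopping.
Follower covers v·t_r = 10.8333 × 1.6 = 17.333 m while reacting, then v²/(2a_F) = 117.360 / 5.000 = 23.472 m while braking, for a total of 17.333 + 23.472 = 40.805 m.
Since a_F ≤ a_L and the follower starts braking later, the follower is never slower than the leader, so the closest approach is when both have stopped.
Minimum gap = 40.805 − 17.782 = 23.023 m.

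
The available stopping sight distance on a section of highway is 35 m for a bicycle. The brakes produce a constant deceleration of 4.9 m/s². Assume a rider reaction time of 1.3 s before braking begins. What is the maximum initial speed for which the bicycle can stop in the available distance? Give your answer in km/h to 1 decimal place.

Maximum speed ≈ 47.6 km/h

Stopping distance: v·t_r + v²/(2a) = 35 with t_r = 1.3 s and a = 4.900 m/s².
So v² + 12.740 v − 343.00 = 0.
Positive root: v = −a·t_r + √((a·t_r)² + 2a·d) = −6.370 + √(40.577 + 343.00) = 13.2151 m/s.
13.2151 m/s × 3.6 = 47.574 km/h.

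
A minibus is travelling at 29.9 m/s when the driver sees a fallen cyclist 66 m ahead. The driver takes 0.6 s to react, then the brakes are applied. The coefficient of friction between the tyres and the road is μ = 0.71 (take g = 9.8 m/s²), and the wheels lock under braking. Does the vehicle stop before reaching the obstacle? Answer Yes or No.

a = μg = 0.71 × 9.8 = 6.958 m/s².
Reaction distance = 29.9000 × 0.6 = 17.940 m.
Braking distance = v²/(2a) = 894.010 / 13.916 = 64.243 m.
Total stopping distance = 17.940 + 64.243 = 82.183 m, vs 66 m available — it cannot stop in time and overshoots by 82.183 − 66 = 16.183 m.

No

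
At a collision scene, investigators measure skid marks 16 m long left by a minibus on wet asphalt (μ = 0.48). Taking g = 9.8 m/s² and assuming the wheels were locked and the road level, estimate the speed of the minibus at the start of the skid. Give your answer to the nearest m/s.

Initial speed ≈ 12 m/s

Deceleration a = μg = 0.48 × 9.8 = 4.704 m/s².
v = √(2a·d) = √(2 × 4.704 × 16) = √150.528 = 12.2690 m/s.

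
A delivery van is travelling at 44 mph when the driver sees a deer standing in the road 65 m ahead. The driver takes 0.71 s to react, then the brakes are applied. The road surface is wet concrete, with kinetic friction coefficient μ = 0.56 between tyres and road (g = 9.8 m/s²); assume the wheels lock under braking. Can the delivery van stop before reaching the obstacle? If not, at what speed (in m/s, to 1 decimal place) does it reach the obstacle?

44 mph × 0.44704 = 19.6698 m/s.
a = μg = 0.56 × 9.8 = 5.488 m/s².
Reaction distance = 19.6698 × 0.71 = 13.966 m.
Braking distance = v²/(2a) = 386.901 / 10.976 = 35.250 m.
Total stopping distance = 13.966 + 35.250 = 49.216 m, vs 65 m available — it stops with 65 − 49.216 = 15.784 m to spare.

Yes — it stops about 15.8 m short of the obstacle, so it never reaches it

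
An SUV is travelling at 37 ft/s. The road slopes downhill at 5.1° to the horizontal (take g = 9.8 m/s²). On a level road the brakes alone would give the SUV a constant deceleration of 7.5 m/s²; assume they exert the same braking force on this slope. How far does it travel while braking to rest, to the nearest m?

Braking distance ≈ 10 m

37 ft/s × 0.3048 = 11.2776 m/s.
Gravity along the downhill slope reduces the braking deceleration: a_eff = 7.500 − 9.8·sin 5.1° = 7.500 − 0.871 = 6.629 m/s².
Braking distance = v²/(2a) = 11.2776² / (2 × 6.629) = 127.184 / 13.258 = 9.593 m.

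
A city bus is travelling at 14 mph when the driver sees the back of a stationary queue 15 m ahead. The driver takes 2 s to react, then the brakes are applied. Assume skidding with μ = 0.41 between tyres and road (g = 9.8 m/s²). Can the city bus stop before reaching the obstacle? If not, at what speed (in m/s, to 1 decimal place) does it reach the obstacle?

14 mph × 0.44704 = 6.2586 m/s.
a = μg = 0.41 × 9.8 = 4.018 m/s².
Reaction distance = 6.2586 × 2 = 12.517 m.
Braking distance needed to stop: v²/(2a) = 39.170 / 8.036 = 4.874 m, so total needed = 12.517 + 4.874 = 17.391 m > 15 m — it cannot stop.
Distance remaining when braking begins: 15 − 12.517 = 2.483 m.
v² = v₀² − 2a·d = 39.170 − 2 × 4.018 × 2.483 = 19.217 m²/s².
v = √19.217 = 4.384 m/s.

No — it strikes the obstacle at 4.4 m/s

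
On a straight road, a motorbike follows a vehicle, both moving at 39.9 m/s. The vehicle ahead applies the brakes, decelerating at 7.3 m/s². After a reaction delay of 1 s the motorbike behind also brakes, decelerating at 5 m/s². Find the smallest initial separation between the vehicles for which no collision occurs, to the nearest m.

Minimum gap ≈ 90 m

Leader travels v²/(2a_L) = 1592.010 / 14.600 = 109.042 m before stopping.
Follower covers v·t_r = 39.9000 × 1 = 39.900 m while reacting, then v²/(2a_F) = 1592.010 / 10.000 = 159.201 m while braking, for a total of 39.900 + 159.201 = 199.101 m.
Since a_F ≤ a_L and the follower starts braking later, the follower is never slower than the leader, so the closest approach is when both have stopped.
Minimum gap = 199.101 − 109.042 = 90.059 m.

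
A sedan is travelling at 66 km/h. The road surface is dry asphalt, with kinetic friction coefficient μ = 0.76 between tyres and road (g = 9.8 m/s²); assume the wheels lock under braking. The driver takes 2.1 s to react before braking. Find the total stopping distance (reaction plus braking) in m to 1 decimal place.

66 km/h ÷ 3.6 = 18.3333 m/s.
a = μg = 0.76 × 9.8 = 7.448 m/s².
Reaction distance = v·t_r = 18.3333 × 2.1 = 38.500 m.
Braking distance = v²/(2a) = 18.3333² / (2 × 7.448) = 336.110 / 14.896 = 22.564 m.
Total = 38.500 + 22.564 = 61.064 m.

Total stopping distance ≈ 61.1 m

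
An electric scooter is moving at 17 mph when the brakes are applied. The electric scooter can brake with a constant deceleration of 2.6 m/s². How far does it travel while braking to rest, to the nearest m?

Braking distance ≈ 11 m

17 mph × 0.44704 = 7.5997 m/s.
Braking distance = v²/(2a) = 7.5997² / (2 × 2.600) = 57.755 / 5.200 = 11.107 m.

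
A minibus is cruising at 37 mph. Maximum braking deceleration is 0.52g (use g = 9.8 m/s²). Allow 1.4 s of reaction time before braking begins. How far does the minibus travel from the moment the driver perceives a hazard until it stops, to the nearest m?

37 mph × 0.44704 = 16.5405 m/s.
a = 0.52 × 9.8 = 5.096 m/s².
Reaction distance = v·t_r = 16.5405 × 1.4 = 23.157 m.
Braking distance = v²/(2a) = 16.5405² / (2 × 5.096) = 273.588 / 10.192 = 26.843 m.
Total = 23.157 + 26.843 = 50.000 m.

Total stopping distance ≈ 50 m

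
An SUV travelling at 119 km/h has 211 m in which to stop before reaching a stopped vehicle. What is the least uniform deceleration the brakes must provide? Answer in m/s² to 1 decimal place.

119 km/h ÷ 3.6 = 33.0556 m/s.
v² = 2a·d ⇒ a = v²/(2d) = 33.0556² / (2 × 211.000) = 1092.673 / 422.000 = 2.5893 m/s².

Required deceleration ≈ 2.6 m/s²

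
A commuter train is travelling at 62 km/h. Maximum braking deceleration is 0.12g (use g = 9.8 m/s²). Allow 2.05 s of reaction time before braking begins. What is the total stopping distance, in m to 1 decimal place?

62 km/h ÷ 3.6 = 17.2222 m/s.
a = 0.12 × 9.8 = 1.176 m/s².
Reaction distance = v·t_r = 17.2222 × 2.05 = 35.306 m.
Braking distance = v²/(2a) = 17.2222² / (2 × 1.176) = 296.604 / 2.352 = 126.107 m.
Total = 35.306 + 126.107 = 161.413 m.

Total stopping distance ≈ 161.4 m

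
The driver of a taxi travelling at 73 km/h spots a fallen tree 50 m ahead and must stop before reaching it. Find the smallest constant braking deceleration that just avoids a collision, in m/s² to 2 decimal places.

73 km/h ÷ 3.6 = 20.2778 m/s.
v² = 2a·d ⇒ a = v²/(2d) = 20.2778² / (2 × 50.000) = 411.189 / 100.000 = 4.1119 m/s².

Required deceleration ≈ 4.11 m/s²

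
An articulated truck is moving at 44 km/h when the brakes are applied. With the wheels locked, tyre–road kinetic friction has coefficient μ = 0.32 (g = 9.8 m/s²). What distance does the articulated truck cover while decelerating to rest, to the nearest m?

Braking distance ≈ 24 m

44 km/h ÷ 3.6 = 12.2222 m/s.
a = μg = 0.32 × 9.8 = 3.136 m/s².
Braking distance = v²/(2a) = 12.2222² / (2 × 3.136) = 149.382 / 6.272 = 23.817 m.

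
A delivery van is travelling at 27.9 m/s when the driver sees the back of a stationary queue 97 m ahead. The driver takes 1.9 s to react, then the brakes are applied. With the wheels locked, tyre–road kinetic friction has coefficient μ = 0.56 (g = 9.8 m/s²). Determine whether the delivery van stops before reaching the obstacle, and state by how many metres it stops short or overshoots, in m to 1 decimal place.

No — it overshoots by 26.9 m

a = μg = 0.56 × 9.8 = 5.488 m/s².
Reaction distance = 27.9000 × 1.9 = 53.010 m.
Braking distance = v²/(2a) = 778.410 / 10.976 = 70.919 m.
Total stopping distance = 53.010 + 70.919 = 123.929 m, vs 97 m available — it cannot stop in time and overshoots by 123.929 − 97 = 26.929 m.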